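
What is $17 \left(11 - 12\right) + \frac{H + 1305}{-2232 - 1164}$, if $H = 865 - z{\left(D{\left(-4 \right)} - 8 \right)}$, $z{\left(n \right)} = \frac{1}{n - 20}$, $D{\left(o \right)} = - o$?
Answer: $- \frac{1437649}{81504} \approx -17.639$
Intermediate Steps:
$z{\left(n \right)} = \frac{1}{-20 + n}$
$H = \frac{20761}{24}$ ($H = 865 - \frac{1}{-20 - 4} = 865 - \frac{1}{-24} = 865 - - \frac{1}{24} = 865 + \frac{1}{24} = \frac{20761}{24} \approx 865.04$)
$17 \left(11 - 12\right) + \frac{H + 1305}{-2232 - 1164} = 17 \left(11 - 12\right) + \frac{\frac{20761}{24} + 1305}{-2232 - 1164} = 17 \left(-1\right) + \frac{52081}{24 \left(-3396\right)} = -17 + \frac{52081}{24} \left(- \frac{1}{3396}\right) = -17 - \frac{52081}{81504} = - \frac{1437649}{81504}$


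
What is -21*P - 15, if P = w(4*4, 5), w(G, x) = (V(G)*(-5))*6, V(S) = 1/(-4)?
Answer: -345/2 ≈ -172.50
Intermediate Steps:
V(S) = -¼
w(G, x) = 15/2 (w(G, x) = -¼*(-5)*6 = (5/4)*6 = 15/2)
P = 15/2 ≈ 7.5000
-21*P - 15 = -21*15/2 - 15 = -315/2 - 15 = -345/2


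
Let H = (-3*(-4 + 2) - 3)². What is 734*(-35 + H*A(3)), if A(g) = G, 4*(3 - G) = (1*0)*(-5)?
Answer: -5872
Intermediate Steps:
G = 3 (G = 3 - 1*0*(-5)/4 = 3 - 0*(-5) = 3 - ¼*0 = 3 + 0 = 3)
A(g) = 3
H = 9 (H = (-3*(-2) - 3)² = (6 - 3)² = 3² = 9)
734*(-35 + H*A(3)) = 734*(-35 + 9*3) = 734*(-35 + 27) = 734*(-8) = -5872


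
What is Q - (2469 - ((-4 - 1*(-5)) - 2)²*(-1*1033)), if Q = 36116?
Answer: 32614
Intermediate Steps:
Q - (2469 - ((-4 - 1*(-5)) - 2)²*(-1*1033)) = 36116 - (2469 - ((-4 - 1*(-5)) - 2)²*(-1*1033)) = 36116 - (2469 - ((-4 + 5) - 2)²*(-1033)) = 36116 - (2469 - (1 - 2)²*(-1033)) = 36116 - (2469 - (-1)²*(-1033)) = 36116 - (2469 - (-1033)) = 36116 - (2469 - 1*(-1033)) = 36116 - (2469 + 1033) = 36116 - 1*3502 = 36116 - 3502 = 32614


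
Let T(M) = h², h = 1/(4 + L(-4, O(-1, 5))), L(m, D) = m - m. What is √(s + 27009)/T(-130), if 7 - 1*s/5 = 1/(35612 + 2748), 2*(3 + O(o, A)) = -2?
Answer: 4*√397949645506/959 ≈ 2631.2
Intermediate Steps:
O(o, A) = -4 (O(o, A) = -3 + (½)*(-2) = -3 - 1 = -4)
L(m, D) = 0
s = 268519/7672 (s = 35 - 5/(35612 + 2748) = 35 - 5/38360 = 35 - 5*1/38360 = 35 - 1/7672 = 268519/7672 ≈ 35.000)
h = ¼ (h = 1/(4 + 0) = 1/4 = ¼ ≈ 0.25000)
T(M) = 1/16 (T(M) = (¼)² = 1/16)
√(s + 27009)/T(-130) = √(268519/7672 + 27009)/(1/16) = √(207481567/7672)*16 = (√397949645506/3836)*16 = 4*√397949645506/959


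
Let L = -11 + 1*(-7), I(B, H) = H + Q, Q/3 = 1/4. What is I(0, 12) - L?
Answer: 123/4 ≈ 30.750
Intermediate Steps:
Q = 3/4 ≈ 0.75000
I(B, H) = 3/4 + H (I(B, H) = H + 3/4 = 3/4 + H)
L = -18 (L = -11 - 7 = -18)
I(0, 12) - L = (3/4 + 12) - 1*(-18) = 51/4 + 18 = 123/4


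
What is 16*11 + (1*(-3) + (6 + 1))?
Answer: 180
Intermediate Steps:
16*11 + (1*(-3) + (6 + 1)) = 176 + (-3 + 7) = 176 + 4 = 180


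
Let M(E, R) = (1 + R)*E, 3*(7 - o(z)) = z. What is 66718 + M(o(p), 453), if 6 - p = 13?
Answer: 212866/3 ≈ 70955.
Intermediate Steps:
p = -7 (p = 6 - 1*13 = 6 - 13 = -7)
o(z) = 7 - z/3
M(E, R) = E*(1 + R)
66718 + M(o(p), 453) = 66718 + (7 - 1/3*(-7))*(1 + 453) = 66718 + (7 + 7/3)*454 = 66718 + (28/3)*454 = 66718 + 12712/3 = 212866/3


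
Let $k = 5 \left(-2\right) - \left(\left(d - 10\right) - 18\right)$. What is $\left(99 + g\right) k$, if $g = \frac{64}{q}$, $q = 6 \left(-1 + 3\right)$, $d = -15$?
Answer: $3443$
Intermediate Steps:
$q = 12$ ($q = 6 \cdot 2 = 12$)
$k = 33$ ($k = 5 \left(-2\right) - \left(\left(-15 - 10\right) - 18\right) = -10 - \left(-25 - 18\right) = -10 - -43 = -10 + 43 = 33$)
$g = \frac{16}{3}$ ($g = \frac{64}{12} = 64 \cdot \frac{1}{12} = \frac{16}{3} \approx 5.3333$)
$\left(99 + g\right) k = \left(99 + \frac{16}{3}\right) 33 = \frac{313}{3} \cdot 33 = 3443$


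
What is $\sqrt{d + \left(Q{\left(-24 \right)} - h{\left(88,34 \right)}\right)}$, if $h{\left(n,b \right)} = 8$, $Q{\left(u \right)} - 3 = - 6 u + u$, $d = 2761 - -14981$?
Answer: $\sqrt{17857} \approx 133.63$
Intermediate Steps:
$d = 17742$ ($d = 2761 + 14981 = 17742$)
$Q{\left(u \right)} = 3 - 5 u$ ($Q{\left(u \right)} = 3 + \left(- 6 u + u\right) = 3 - 5 u$)
$\sqrt{d + \left(Q{\left(-24 \right)} - h{\left(88,34 \right)}\right)} = \sqrt{17742 + \left(\left(3 - -120\right) - 8\right)} = \sqrt{17742 + \left(\left(3 + 120\right) - 8\right)} = \sqrt{17742 + \left(123 - 8\right)} = \sqrt{17742 + 115} = \sqrt{17857}$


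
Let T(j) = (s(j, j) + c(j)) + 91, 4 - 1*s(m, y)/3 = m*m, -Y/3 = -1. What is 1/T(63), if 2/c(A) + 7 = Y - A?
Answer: -67/790870 ≈ -8.4717e-5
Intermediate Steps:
Y = 3 (Y = -3*(-1) = 3)
s(m, y) = 12 - 3*m² (s(m, y) = 12 - 3*m*m = 12 - 3*m²)
c(A) = 2/(-4 - A) (c(A) = 2/(-7 + (3 - A)) = 2/(-4 - A))
T(j) = 103 - 3*j² - 2/(4 + j) (T(j) = ((12 - 3*j²) - 2/(4 + j)) + 91 = (12 - 3*j² - 2/(4 + j)) + 91 = 103 - 3*j² - 2/(4 + j))
1/T(63) = 1/((-2 + (4 + 63)*(103 - 3*63²))/(4 + 63)) = 1/((-2 + 67*(103 - 3*3969))/67) = 1/((-2 + 67*(103 - 11907))/67) = 1/((-2 + 67*(-11804))/67) = 1/((-2 - 790868)/67) = 1/((1/67)*(-790870)) = 1/(-790870/67) = -67/790870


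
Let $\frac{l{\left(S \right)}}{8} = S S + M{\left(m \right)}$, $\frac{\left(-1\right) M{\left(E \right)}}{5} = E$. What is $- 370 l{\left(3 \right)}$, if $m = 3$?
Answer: $17760$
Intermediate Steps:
$M{\left(E \right)} = - 5 E$
$l{\left(S \right)} = -120 + 8 S^{2}$ ($l{\left(S \right)} = 8 \left(S S - 15\right) = 8 \left(S^{2} - 15\right) = 8 \left(-15 + S^{2}\right) = -120 + 8 S^{2}$)
$- 370 l{\left(3 \right)} = - 370 \left(-120 + 8 \cdot 3^{2}\right) = - 370 \left(-120 + 8 \cdot 9\right) = - 370 \left(-120 + 72\right) = \left(-370\right) \left(-48\right) = 17760$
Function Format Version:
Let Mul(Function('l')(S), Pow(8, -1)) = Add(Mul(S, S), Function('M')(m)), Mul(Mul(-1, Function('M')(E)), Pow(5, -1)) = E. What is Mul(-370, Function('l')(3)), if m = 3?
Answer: 17760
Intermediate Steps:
Function('M')(E) = Mul(-5, E)
Function('l')(S) = Add(-120, Mul(8, Pow(S, 2))) (Function('l')(S) = Mul(8, Add(Mul(S, S), Mul(-5, 3))) = Mul(8, Add(Pow(S, 2), -15)) = Mul(8, Add(-15, Pow(S, 2))) = Add(-120, Mul(8, Pow(S, 2))))
Mul(-370, Function('l')(3)) = Mul(-370, Add(-120, Mul(8, Pow(3, 2)))) = Mul(-370, Add(-120, Mul(8, 9))) = Mul(-370, Add(-120, 72)) = Mul(-370, -48) = 17760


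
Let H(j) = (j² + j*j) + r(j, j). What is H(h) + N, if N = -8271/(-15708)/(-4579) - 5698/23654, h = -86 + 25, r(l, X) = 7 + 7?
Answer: 2114154585263333/283559941588 ≈ 7455.8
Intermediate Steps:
r(l, X) = 14
h = -61
N = -68339216795/283559941588 (N = -8271*(-1/15708)*(-1/4579) - 5698*1/23654 = (2757/5236)*(-1/4579) - 2849/11827 = -2757/23975644 - 2849/11827 = -68339216795/283559941588 ≈ -0.24100)
H(j) = 14 + 2*j² (H(j) = (j² + j*j) + 14 = (j² + j²) + 14 = 2*j² + 14 = 14 + 2*j²)
H(h) + N = (14 + 2*(-61)²) - 68339216795/283559941588 = (14 + 2*3721) - 68339216795/283559941588 = (14 + 7442) - 68339216795/283559941588 = 7456 - 68339216795/283559941588 = 2114154585263333/283559941588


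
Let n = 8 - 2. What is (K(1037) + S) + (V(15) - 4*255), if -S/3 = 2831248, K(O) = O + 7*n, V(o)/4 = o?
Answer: -8493625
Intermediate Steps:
n = 6
V(o) = 4*o
K(O) = 42 + O (K(O) = O + 7*6 = O + 42 = 42 + O)
S = -8493744 (S = -3*2831248 = -8493744)
(K(1037) + S) + (V(15) - 4*255) = ((42 + 1037) - 8493744) + (4*15 - 4*255) = (1079 - 8493744) + (60 - 1020) = -8492665 - 960 = -8493625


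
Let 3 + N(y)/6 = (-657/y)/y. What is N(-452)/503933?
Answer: -1840707/51477763816 ≈ -3.5757e-5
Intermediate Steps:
N(y) = -18 - 3942/y**2 (N(y) = -18 + 6*((-657/y)/y) = -18 + 6*(-657/y**2) = -18 - 3942/y**2)
N(-452)/503933 = (-18 - 3942/(-452)**2)/503933 = (-18 - 3942*1/204304)*(1/503933) = (-18 - 1971/102152)*(1/503933) = -1840707/102152*1/503933 = -1840707/51477763816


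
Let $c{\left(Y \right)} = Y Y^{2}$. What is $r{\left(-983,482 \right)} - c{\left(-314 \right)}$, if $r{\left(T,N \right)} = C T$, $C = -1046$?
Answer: $31987362$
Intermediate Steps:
$c{\left(Y \right)} = Y^{3}$
$r{\left(T,N \right)} = - 1046 T$
$r{\left(-983,482 \right)} - c{\left(-314 \right)} = \left(-1046\right) \left(-983\right) - \left(-314\right)^{3} = 1028218 - -30959144 = 1028218 + 30959144 = 31987362$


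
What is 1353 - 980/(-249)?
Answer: 337877/249 ≈ 1356.9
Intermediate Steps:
1353 - 980/(-249) = 1353 - 980*(-1/249) = 1353 + 980/249 = 337877/249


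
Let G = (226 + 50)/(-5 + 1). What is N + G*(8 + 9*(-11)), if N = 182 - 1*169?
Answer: 6292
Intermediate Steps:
N = 13 (N = 182 - 169 = 13)
G = -69 (G = 276/(-4) = 276*(-¼) = -69)
N + G*(8 + 9*(-11)) = 13 - 69*(8 + 9*(-11)) = 13 - 69*(8 - 99) = 13 - 69*(-91) = 13 + 6279 = 6292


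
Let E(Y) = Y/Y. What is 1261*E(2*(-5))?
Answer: 1261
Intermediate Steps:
E(Y) = 1
1261*E(2*(-5)) = 1261*1 = 1261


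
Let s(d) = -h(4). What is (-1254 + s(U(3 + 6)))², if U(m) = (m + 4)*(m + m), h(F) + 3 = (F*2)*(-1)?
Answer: 1545049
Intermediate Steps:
h(F) = -3 - 2*F (h(F) = -3 + (F*2)*(-1) = -3 + (2*F)*(-1) = -3 - 2*F)
U(m) = 2*m*(4 + m) (U(m) = (4 + m)*(2*m) = 2*m*(4 + m))
s(d) = 11 (s(d) = -(-3 - 2*4) = -(-3 - 8) = -1*(-11) = 11)
(-1254 + s(U(3 + 6)))² = (-1254 + 11)² = (-1243)² = 1545049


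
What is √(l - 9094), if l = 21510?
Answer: 8*√194 ≈ 111.43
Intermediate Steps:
√(l - 9094) = √(21510 - 9094) = √12416 = 8*√194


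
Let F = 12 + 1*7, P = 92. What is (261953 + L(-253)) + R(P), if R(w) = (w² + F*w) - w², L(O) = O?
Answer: 263448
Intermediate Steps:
F = 19 (F = 12 + 7 = 19)
R(w) = 19*w (R(w) = (w² + 19*w) - w² = 19*w)
(261953 + L(-253)) + R(P) = (261953 - 253) + 19*92 = 261700 + 1748 = 263448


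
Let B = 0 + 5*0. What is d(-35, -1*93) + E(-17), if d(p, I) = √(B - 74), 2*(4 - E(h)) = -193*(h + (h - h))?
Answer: -3273/2 + I*√74 ≈ -1636.5 + 8.6023*I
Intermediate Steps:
B = 0 (B = 0 + 0 = 0)
E(h) = 4 + 193*h/2 (E(h) = 4 - (-193)*(h + (h - h))/2 = 4 - (-193)*(h + 0)/2 = 4 - (-193)*h/2 = 4 + 193*h/2)
d(p, I) = I*√74 (d(p, I) = √(0 - 74) = √(-74) = I*√74)
d(-35, -1*93) + E(-17) = I*√74 + (4 + (193/2)*(-17)) = I*√74 + (4 - 3281/2) = I*√74 - 3273/2 = -3273/2 + I*√74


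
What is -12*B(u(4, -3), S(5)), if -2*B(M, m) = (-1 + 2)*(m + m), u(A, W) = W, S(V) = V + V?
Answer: 120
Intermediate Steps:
S(V) = 2*V
B(M, m) = -m (B(M, m) = -(-1 + 2)*(m + m)/2 = -2*m/2 = -m)
-12*B(u(4, -3), S(5)) = -(-12)*2*5 = -(-12)*10 = -12*(-10) = 120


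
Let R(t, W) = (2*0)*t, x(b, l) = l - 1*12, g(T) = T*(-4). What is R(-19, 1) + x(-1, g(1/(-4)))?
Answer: -11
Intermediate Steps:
g(T) = -4*T
x(b, l) = -12 + l (x(b, l) = l - 12 = -12 + l)
R(t, W) = 0 (R(t, W) = 0*t = 0)
R(-19, 1) + x(-1, g(1/(-4))) = 0 + (-12 - 4/(-4)) = 0 + (-12 - 4*(-¼)) = 0 + (-12 + 1) = 0 - 11 = -11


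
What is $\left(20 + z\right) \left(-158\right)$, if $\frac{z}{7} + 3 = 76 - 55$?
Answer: $-23068$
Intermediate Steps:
$z = 126$ ($z = -21 + 7 \left(76 - 55\right) = -21 + 7 \cdot 21 = -21 + 147 = 126$)
$\left(20 + z\right) \left(-158\right) = \left(20 + 126\right) \left(-158\right) = 146 \left(-158\right) = -23068$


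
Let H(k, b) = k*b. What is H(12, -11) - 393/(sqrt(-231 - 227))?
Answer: -132 + 393*I*sqrt(458)/458 ≈ -132.0 + 18.364*I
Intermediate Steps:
H(k, b) = b*k
H(12, -11) - 393/(sqrt(-231 - 227)) = -11*12 - 393/(sqrt(-231 - 227)) = -132 - 393/(sqrt(-458)) = -132 - 393/(I*sqrt(458)) = -132 - 393*(-I*sqrt(458)/458) = -132 - (-393)*I*sqrt(458)/458 = -132 + 393*I*sqrt(458)/458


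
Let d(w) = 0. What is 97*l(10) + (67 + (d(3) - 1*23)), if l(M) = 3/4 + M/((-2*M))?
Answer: 273/4 ≈ 68.250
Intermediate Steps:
l(M) = 1/4 (l(M) = 3*(1/4) + M*(-1/(2*M)) = 3/4 - 1/2 = 1/4)
97*l(10) + (67 + (d(3) - 1*23)) = 97*(1/4) + (67 + (0 - 1*23)) = 97/4 + (67 + (0 - 23)) = 97/4 + (67 - 23) = 97/4 + 44 = 273/4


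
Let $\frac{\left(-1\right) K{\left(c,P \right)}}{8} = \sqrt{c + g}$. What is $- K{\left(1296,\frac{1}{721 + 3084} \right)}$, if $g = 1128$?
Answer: $16 \sqrt{606} \approx 393.87$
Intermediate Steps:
$K{\left(c,P \right)} = - 8 \sqrt{1128 + c}$ ($K{\left(c,P \right)} = - 8 \sqrt{c + 1128} = - 8 \sqrt{1128 + c}$)
$- K{\left(1296,\frac{1}{721 + 3084} \right)} = - \left(-8\right) \sqrt{1128 + 1296} = - \left(-8\right) \sqrt{2424} = - \left(-8\right) 2 \sqrt{606} = - \left(-16\right) \sqrt{606} = 16 \sqrt{606}$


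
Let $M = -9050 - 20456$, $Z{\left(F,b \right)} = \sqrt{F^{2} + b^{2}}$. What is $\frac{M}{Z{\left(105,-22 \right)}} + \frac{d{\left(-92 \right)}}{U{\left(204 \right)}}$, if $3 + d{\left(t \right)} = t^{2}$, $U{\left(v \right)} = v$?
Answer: $\frac{8461}{204} - \frac{29506 \sqrt{11509}}{11509} \approx -233.56$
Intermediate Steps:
$d{\left(t \right)} = -3 + t^{2}$
$M = -29506$
$\frac{M}{Z{\left(105,-22 \right)}} + \frac{d{\left(-92 \right)}}{U{\left(204 \right)}} = - \frac{29506}{\sqrt{105^{2} + \left(-22\right)^{2}}} + \frac{-3 + \left(-92\right)^{2}}{204} = - \frac{29506}{\sqrt{11025 + 484}} + \left(-3 + 8464\right) \frac{1}{204} = - \frac{29506}{\sqrt{11509}} + 8461 \cdot \frac{1}{204} = - 29506 \frac{\sqrt{11509}}{11509} + \frac{8461}{204} = - \frac{29506 \sqrt{11509}}{11509} + \frac{8461}{204} = \frac{8461}{204} - \frac{29506 \sqrt{11509}}{11509}$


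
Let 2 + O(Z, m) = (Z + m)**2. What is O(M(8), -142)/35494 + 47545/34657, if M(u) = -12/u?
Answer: 9604634097/4920462232 ≈ 1.9520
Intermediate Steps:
O(Z, m) = -2 + (Z + m)**2
O(M(8), -142)/35494 + 47545/34657 = (-2 + (-12/8 - 142)**2)/35494 + 47545/34657 = (-2 + (-12*1/8 - 142)**2)*(1/35494) + 47545*(1/34657) = (-2 + (-3/2 - 142)**2)*(1/35494) + 47545/34657 = (-2 + (-287/2)**2)*(1/35494) + 47545/34657 = (-2 + 82369/4)*(1/35494) + 47545/34657 = (82361/4)*(1/35494) + 47545/34657 = 82361/141976 + 47545/34657 = 9604634097/4920462232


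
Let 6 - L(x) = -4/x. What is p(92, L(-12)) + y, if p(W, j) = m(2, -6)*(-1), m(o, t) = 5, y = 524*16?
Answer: 8379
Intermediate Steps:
y = 8384
L(x) = 6 + 4/x (L(x) = 6 - (-4)/x = 6 + 4/x)
p(W, j) = -5 (p(W, j) = 5*(-1) = -5)
p(92, L(-12)) + y = -5 + 8384 = 8379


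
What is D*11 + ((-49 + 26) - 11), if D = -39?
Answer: -463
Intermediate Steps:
D*11 + ((-49 + 26) - 11) = -39*11 + ((-49 + 26) - 11) = -429 + (-23 - 11) = -429 - 34 = -463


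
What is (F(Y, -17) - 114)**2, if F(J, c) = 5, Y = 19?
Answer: 11881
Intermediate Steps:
(F(Y, -17) - 114)**2 = (5 - 114)**2 = (-109)**2 = 11881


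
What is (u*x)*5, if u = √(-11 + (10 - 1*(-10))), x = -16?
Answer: -240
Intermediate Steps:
u = 3 (u = √(-11 + (10 + 10)) = √(-11 + 20) = √9 = 3)
(u*x)*5 = (3*(-16))*5 = -48*5 = -240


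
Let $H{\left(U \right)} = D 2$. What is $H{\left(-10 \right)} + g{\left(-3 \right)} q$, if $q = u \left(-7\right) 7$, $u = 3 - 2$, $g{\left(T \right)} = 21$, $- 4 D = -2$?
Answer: $-1028$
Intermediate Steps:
$D = \frac{1}{2}$ ($D = \left(- \frac{1}{4}\right) \left(-2\right) = \frac{1}{2} \approx 0.5$)
$u = 1$ ($u = 3 - 2 = 1$)
$q = -49$ ($q = 1 \left(-7\right) 7 = \left(-7\right) 7 = -49$)
$H{\left(U \right)} = 1$ ($H{\left(U \right)} = \frac{1}{2} \cdot 2 = 1$)
$H{\left(-10 \right)} + g{\left(-3 \right)} q = 1 + 21 \left(-49\right) = 1 - 1029 = -1028$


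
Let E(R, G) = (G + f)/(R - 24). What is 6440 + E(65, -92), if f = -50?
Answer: 263898/41 ≈ 6436.5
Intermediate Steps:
E(R, G) = (-50 + G)/(-24 + R) (E(R, G) = (G - 50)/(R - 24) = (-50 + G)/(-24 + R))
6440 + E(65, -92) = 6440 + (-50 - 92)/(-24 + 65) = 6440 - 142/41 = 263898/41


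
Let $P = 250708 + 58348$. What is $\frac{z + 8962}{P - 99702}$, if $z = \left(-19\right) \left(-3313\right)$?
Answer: $\frac{71909}{209354} \approx 0.34348$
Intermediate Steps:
$z = 62947$
$P = 309056$
$\frac{z + 8962}{P - 99702} = \frac{62947 + 8962}{309056 - 99702} = \frac{71909}{209354}$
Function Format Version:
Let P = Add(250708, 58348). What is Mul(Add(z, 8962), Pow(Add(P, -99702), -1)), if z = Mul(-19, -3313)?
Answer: Rational(71909, 209354) ≈ 0.34348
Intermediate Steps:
z = 62947
P = 309056
Mul(Add(z, 8962), Pow(Add(P, -99702), -1)) = Mul(Add(62947, 8962), Pow(Add(309056, -99702), -1)) = Mul(71909, Pow(209354, -1)) = Mul(71909, Rational(1, 209354)) = Rational(71909, 209354)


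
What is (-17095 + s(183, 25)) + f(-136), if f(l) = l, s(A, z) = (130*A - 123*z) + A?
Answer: 3667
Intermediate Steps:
s(A, z) = -123*z + 131*A (s(A, z) = (-123*z + 130*A) + A = -123*z + 131*A)
(-17095 + s(183, 25)) + f(-136) = (-17095 + (-123*25 + 131*183)) - 136 = (-17095 + (-3075 + 23973)) - 136 = (-17095 + 20898) - 136 = 3803 - 136 = 3667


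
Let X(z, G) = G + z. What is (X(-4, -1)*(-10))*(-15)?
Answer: -750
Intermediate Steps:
(X(-4, -1)*(-10))*(-15) = ((-1 - 4)*(-10))*(-15) = -5*(-10)*(-15) = 50*(-15) = -750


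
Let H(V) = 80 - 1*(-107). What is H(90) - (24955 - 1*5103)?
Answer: -19665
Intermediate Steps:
H(V) = 187 (H(V) = 80 + 107 = 187)
H(90) - (24955 - 1*5103) = 187 - (24955 - 1*5103) = 187 - (24955 - 5103) = 187 - 1*19852 = 187 - 19852 = -19665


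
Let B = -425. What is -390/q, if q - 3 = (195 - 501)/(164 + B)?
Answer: -11310/121 ≈ -93.471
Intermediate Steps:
q = 121/29 (q = 3 + (195 - 501)/(164 - 425) = 3 - 306/(-261) = 3 - 306*(-1/261) = 3 + 34/29 = 121/29 ≈ 4.1724)
-390/q = -390/121/29 = -390*29/121 = -11310/121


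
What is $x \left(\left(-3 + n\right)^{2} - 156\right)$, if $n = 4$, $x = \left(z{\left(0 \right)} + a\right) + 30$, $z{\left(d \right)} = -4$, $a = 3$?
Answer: $-4495$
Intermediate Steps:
$x = 29$ ($x = \left(-4 + 3\right) + 30 = -1 + 30 = 29$)
$x \left(\left(-3 + n\right)^{2} - 156\right) = 29 \left(\left(-3 + 4\right)^{2} - 156\right) = 29 \left(1^{2} - 156\right) = 29 \left(1 - 156\right) = 29 \left(-155\right) = -4495$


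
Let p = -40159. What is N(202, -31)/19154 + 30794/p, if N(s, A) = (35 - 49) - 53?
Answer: -592518929/769205486 ≈ -0.77030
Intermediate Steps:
N(s, A) = -67 (N(s, A) = -14 - 53 = -67)
N(202, -31)/19154 + 30794/p = -67/19154 + 30794/(-40159) = -67*1/19154 + 30794*(-1/40159) = -67/19154 - 30794/40159 = -592518929/769205486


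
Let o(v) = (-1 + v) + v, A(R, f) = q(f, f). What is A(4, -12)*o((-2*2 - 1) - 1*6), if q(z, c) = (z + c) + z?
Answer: 828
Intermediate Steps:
q(z, c) = c + 2*z (q(z, c) = (c + z) + z = c + 2*z)
A(R, f) = 3*f (A(R, f) = f + 2*f = 3*f)
o(v) = -1 + 2*v
A(4, -12)*o((-2*2 - 1) - 1*6) = (3*(-12))*(-1 + 2*((-2*2 - 1) - 1*6)) = -36*(-1 + 2*((-4 - 1) - 6)) = -36*(-1 + 2*(-5 - 6)) = -36*(-1 + 2*(-11)) = -36*(-1 - 22) = -36*(-23) = 828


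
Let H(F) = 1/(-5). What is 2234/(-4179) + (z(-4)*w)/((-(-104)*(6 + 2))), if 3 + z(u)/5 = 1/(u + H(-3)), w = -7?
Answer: -346267/869232 ≈ -0.39836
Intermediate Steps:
H(F) = -1/5
z(u) = -15 + 5/(-1/5 + u) (z(u) = -15 + 5/(u - 1/5) = -15 + 5/(-1/5 + u))
2234/(-4179) + (z(-4)*w)/((-(-104)*(6 + 2))) = 2234/(-4179) + ((5*(8 - 15*(-4))/(-1 + 5*(-4)))*(-7))/((-(-104)*(6 + 2))) = 2234*(-1/4179) + ((5*(8 + 60)/(-1 - 20))*(-7))/((-(-104)*8)) = -2234/4179 + ((5*68/(-21))*(-7))/((-26*(-32))) = -2234/4179 + ((5*(-1/21)*68)*(-7))/832 = -2234/4179 - 340/21*(-7)*(1/832) = -2234/4179 + (340/3)*(1/832) = -2234/4179 + 85/624 = -346267/869232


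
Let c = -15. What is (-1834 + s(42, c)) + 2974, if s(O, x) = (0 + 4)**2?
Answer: 1156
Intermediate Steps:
s(O, x) = 16 (s(O, x) = 4**2 = 16)
(-1834 + s(42, c)) + 2974 = (-1834 + 16) + 2974 = -1818 + 2974 = 1156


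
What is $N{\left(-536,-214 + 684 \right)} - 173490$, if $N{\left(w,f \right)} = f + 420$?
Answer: $-172600$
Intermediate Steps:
$N{\left(w,f \right)} = 420 + f$
$N{\left(-536,-214 + 684 \right)} - 173490 = \left(420 + \left(-214 + 684\right)\right) - 173490 = \left(420 + 470\right) - 173490 = 890 - 173490 = -172600$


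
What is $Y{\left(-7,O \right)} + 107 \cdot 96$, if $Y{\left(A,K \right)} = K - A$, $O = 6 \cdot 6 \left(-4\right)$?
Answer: $10135$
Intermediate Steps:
$O = -144$ ($O = 36 \left(-4\right) = -144$)
$Y{\left(-7,O \right)} + 107 \cdot 96 = \left(-144 - -7\right) + 107 \cdot 96 = \left(-144 + 7\right) + 10272 = -137 + 10272 = 10135$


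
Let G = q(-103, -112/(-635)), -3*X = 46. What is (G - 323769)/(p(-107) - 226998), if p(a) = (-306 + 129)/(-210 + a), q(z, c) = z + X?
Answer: 308016854/215874567 ≈ 1.4268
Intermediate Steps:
X = -46/3 (X = -1/3*46 = -46/3 ≈ -15.333)
q(z, c) = -46/3 + z (q(z, c) = z - 46/3 = -46/3 + z)
p(a) = -177/(-210 + a)
G = -355/3 (G = -46/3 - 103 = -355/3 ≈ -118.33)
(G - 323769)/(p(-107) - 226998) = (-355/3 - 323769)/(-177/(-210 - 107) - 226998) = -971662/(3*(-177/(-317) - 226998)) = -971662/(3*(-177*(-1/317) - 226998)) = -971662/(3*(177/317 - 226998)) = -971662/(3*(-71958189/317)) = -971662/3*(-317/71958189) = 308016854/215874567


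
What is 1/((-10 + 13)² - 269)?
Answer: -1/260 ≈ -0.0038462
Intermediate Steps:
1/((-10 + 13)² - 269) = 1/(3² - 269) = 1/(9 - 269) = 1/(-260) = -1/260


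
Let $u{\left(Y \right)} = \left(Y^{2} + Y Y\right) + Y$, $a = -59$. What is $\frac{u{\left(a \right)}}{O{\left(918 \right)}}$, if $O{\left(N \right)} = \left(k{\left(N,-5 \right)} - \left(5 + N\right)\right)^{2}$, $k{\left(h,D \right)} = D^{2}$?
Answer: $\frac{6903}{806404} \approx 0.0085602$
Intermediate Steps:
$O{\left(N \right)} = \left(20 - N\right)^{2}$ ($O{\left(N \right)} = \left(\left(-5\right)^{2} - \left(5 + N\right)\right)^{2} = \left(25 - \left(5 + N\right)\right)^{2} = \left(20 - N\right)^{2}$)
$u{\left(Y \right)} = Y + 2 Y^{2}$ ($u{\left(Y \right)} = \left(Y^{2} + Y^{2}\right) + Y = 2 Y^{2} + Y = Y + 2 Y^{2}$)
$\frac{u{\left(a \right)}}{O{\left(918 \right)}} = \frac{\left(-59\right) \left(1 + 2 \left(-59\right)\right)}{\left(-20 + 918\right)^{2}} = \frac{\left(-59\right) \left(1 - 118\right)}{898^{2}} = \frac{\left(-59\right) \left(-117\right)}{806404} = 6903 \cdot \frac{1}{806404} = \frac{6903}{806404}$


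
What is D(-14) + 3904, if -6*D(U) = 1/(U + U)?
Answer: 655873/168 ≈ 3904.0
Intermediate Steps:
D(U) = -1/(12*U) (D(U) = -1/(6*(U + U)) = -1/(2*U)/6 = -1/(12*U))
D(-14) + 3904 = -1/12/(-14) + 3904 = -1/12*(-1/14) + 3904 = 1/168 + 3904 = 655873/168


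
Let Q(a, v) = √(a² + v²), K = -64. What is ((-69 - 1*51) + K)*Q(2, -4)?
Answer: -368*√5 ≈ -822.87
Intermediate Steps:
((-69 - 1*51) + K)*Q(2, -4) = ((-69 - 1*51) - 64)*√(2² + (-4)²) = ((-69 - 51) - 64)*√(4 + 16) = (-120 - 64)*√20 = -368*√5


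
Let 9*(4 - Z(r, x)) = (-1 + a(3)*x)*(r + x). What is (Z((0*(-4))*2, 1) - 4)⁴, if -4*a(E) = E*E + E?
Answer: 256/6561 ≈ 0.039018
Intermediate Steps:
a(E) = -E/4 - E²/4 (a(E) = -(E*E + E)/4 = -(E² + E)/4 = -(E + E²)/4 = -E/4 - E²/4)
Z(r, x) = 4 - (-1 - 3*x)*(r + x)/9 (Z(r, x) = 4 - (-1 + (-¼*3*(1 + 3))*x)*(r + x)/9 = 4 - (-1 + (-¼*3*4)*x)*(r + x)/9 = 4 - (-1 - 3*x)*(r + x)/9)
(Z((0*(-4))*2, 1) - 4)⁴ = ((4 + (⅓)*1² + ((0*(-4))*2)/9 + (⅑)*1 + (⅓)*((0*(-4))*2)*1) - 4)⁴ = ((4 + (⅓)*1 + (0*2)/9 + ⅑ + (⅓)*(0*2)*1) - 4)⁴ = ((4 + ⅓ + (⅑)*0 + ⅑ + (⅓)*0*1) - 4)⁴ = ((4 + ⅓ + 0 + ⅑ + 0) - 4)⁴ = (40/9 - 4)⁴ = (4/9)⁴ = 256/6561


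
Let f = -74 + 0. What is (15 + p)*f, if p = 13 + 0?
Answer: -2072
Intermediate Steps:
p = 13
f = -74
(15 + p)*f = (15 + 13)*(-74) = 28*(-74) = -2072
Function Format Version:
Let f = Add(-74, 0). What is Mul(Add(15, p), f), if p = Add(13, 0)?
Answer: -2072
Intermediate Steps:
p = 13
f = -74
Mul(Add(15, p), f) = Mul(Add(15, 13), -74) = Mul(28, -74) = -2072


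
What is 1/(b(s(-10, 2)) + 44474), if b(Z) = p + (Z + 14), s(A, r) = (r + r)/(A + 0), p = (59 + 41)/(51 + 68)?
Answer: 595/26470622 ≈ 2.2478e-5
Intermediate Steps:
p = 100/119 ≈ 0.84034
s(A, r) = 2*r/A (s(A, r) = (2*r)/A = 2*r/A)
b(Z) = 1766/119 + Z (b(Z) = 100/119 + (Z + 14) = 100/119 + (14 + Z) = 1766/119 + Z)
1/(b(s(-10, 2)) + 44474) = 1/((1766/119 + 2*2/(-10)) + 44474) = 1/((1766/119 + 2*2*(-⅒)) + 44474) = 1/((1766/119 - ⅖) + 44474) = 1/(8592/595 + 44474) = 1/(26470622/595) = 595/26470622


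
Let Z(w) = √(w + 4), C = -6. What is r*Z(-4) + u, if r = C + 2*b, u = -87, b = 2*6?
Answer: -87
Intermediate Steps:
b = 12
Z(w) = √(4 + w)
r = 18 (r = -6 + 2*12 = -6 + 24 = 18)
r*Z(-4) + u = 18*√(4 - 4) - 87 = 18*√0 - 87 = 18*0 - 87 = 0 - 87 = -87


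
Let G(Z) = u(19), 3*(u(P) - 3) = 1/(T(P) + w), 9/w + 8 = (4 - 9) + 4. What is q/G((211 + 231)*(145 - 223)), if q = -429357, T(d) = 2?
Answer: -1288071/10 ≈ -1.2881e+5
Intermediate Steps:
w = -1 (w = 9/(-8 + ((4 - 9) + 4)) = 9/(-8 + (-5 + 4)) = 9/(-8 - 1) = 9/(-9) = 9*(-⅑) = -1)
u(P) = 10/3 (u(P) = 3 + 1/(3*(2 - 1)) = 3 + (⅓)/1 = 3 + (⅓)*1 = 3 + ⅓ = 10/3)
G(Z) = 10/3
q/G((211 + 231)*(145 - 223)) = -429357/10/3 = -429357*3/10 = -1288071/10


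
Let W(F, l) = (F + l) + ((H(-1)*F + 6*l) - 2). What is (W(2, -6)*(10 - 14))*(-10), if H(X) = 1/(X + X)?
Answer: -1720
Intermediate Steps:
H(X) = 1/(2*X)
W(F, l) = -2 + F/2 + 7*l (W(F, l) = (F + l) + ((((1/2)/(-1))*F + 6*l) - 2) = (F + l) + ((((1/2)*(-1))*F + 6*l) - 2) = (F + l) + ((-F/2 + 6*l) - 2) = (F + l) + ((6*l - F/2) - 2) = (F + l) + (-2 + 6*l - F/2) = -2 + F/2 + 7*l)
(W(2, -6)*(10 - 14))*(-10) = ((-2 + (1/2)*2 + 7*(-6))*(10 - 14))*(-10) = ((-2 + 1 - 42)*(-4))*(-10) = -43*(-4)*(-10) = 172*(-10) = -1720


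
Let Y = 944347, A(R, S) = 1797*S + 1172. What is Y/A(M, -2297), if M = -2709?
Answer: -944347/4126537 ≈ -0.22885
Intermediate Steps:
A(R, S) = 1172 + 1797*S
Y/A(M, -2297) = 944347/(1172 + 1797*(-2297)) = 944347/(1172 - 4127709) = 944347/(-4126537) = 944347*(-1/4126537) = -944347/4126537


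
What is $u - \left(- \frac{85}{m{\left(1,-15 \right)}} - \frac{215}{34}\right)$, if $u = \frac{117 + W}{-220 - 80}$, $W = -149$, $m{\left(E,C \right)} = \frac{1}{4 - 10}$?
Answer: $- \frac{1284103}{2550} \approx -503.57$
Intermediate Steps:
$m{\left(E,C \right)} = - \frac{1}{6}$ ($m{\left(E,C \right)} = \frac{1}{-6} = - \frac{1}{6}$)
$u = \frac{8}{75}$ ($u = \frac{117 - 149}{-220 - 80} = - \frac{32}{-300} = \left(-32\right) \left(- \frac{1}{300}\right) = \frac{8}{75} \approx 0.10667$)
$u - \left(- \frac{85}{m{\left(1,-15 \right)}} - \frac{215}{34}\right) = \frac{8}{75} - \left(- \frac{85}{- \frac{1}{6}} - \frac{215}{34}\right) = \frac{8}{75} - \left(\left(-85\right) \left(-6\right) - \frac{215}{34}\right) = \frac{8}{75} - \left(510 - \frac{215}{34}\right) = \frac{8}{75} - \frac{17125}{34} = - \frac{1284103}{2550}$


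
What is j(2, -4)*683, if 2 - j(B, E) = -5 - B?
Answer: 6147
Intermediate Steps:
j(B, E) = 7 + B (j(B, E) = 2 - (-5 - B) = 2 + (5 + B) = 7 + B)
j(2, -4)*683 = (7 + 2)*683 = 9*683 = 6147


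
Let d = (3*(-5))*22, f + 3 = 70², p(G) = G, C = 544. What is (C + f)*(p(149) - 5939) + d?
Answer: -31503720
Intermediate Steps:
f = 4897 (f = -3 + 70² = -3 + 4900 = 4897)
d = -330 (d = -15*22 = -330)
(C + f)*(p(149) - 5939) + d = (544 + 4897)*(149 - 5939) - 330 = 5441*(-5790) - 330 = -31503390 - 330 = -31503720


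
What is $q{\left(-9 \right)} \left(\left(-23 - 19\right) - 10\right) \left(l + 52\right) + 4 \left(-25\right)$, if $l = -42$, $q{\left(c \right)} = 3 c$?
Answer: $13940$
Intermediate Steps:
$q{\left(-9 \right)} \left(\left(-23 - 19\right) - 10\right) \left(l + 52\right) + 4 \left(-25\right) = 3 \left(-9\right) \left(\left(-23 - 19\right) - 10\right) \left(-42 + 52\right) + 4 \left(-25\right) = - 27 \left(\left(-23 - 19\right) - 10\right) 10 - 100 = - 27 \left(-42 - 10\right) 10 - 100 = - 27 \left(\left(-52\right) 10\right) - 100 = \left(-27\right) \left(-520\right) - 100 = 14040 - 100 = 13940$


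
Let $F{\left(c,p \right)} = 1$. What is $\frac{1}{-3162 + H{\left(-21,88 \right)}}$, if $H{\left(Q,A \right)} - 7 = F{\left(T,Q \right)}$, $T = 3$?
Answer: $- \frac{1}{3154} \approx -0.00031706$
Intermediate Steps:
$H{\left(Q,A \right)} = 8$ ($H{\left(Q,A \right)} = 7 + 1 = 8$)
$\frac{1}{-3162 + H{\left(-21,88 \right)}} = \frac{1}{-3162 + 8} = \frac{1}{-3154} = - \frac{1}{3154}$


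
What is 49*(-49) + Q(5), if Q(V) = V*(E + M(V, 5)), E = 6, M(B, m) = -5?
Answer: -2396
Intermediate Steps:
Q(V) = V (Q(V) = V*(6 - 5) = V*1 = V)
49*(-49) + Q(5) = 49*(-49) + 5 = -2401 + 5 = -2396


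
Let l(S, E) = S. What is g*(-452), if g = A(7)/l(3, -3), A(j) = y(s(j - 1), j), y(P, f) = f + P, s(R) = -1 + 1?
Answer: -3164/3 ≈ -1054.7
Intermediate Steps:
s(R) = 0
y(P, f) = P + f
A(j) = j (A(j) = 0 + j = j)
g = 7/3 ≈ 2.3333
g*(-452) = (7/3)*(-452) = -3164/3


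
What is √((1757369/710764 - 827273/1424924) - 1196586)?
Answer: I*√4794435866869526616223192847/63299042621 ≈ 1093.9*I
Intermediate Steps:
√((1757369/710764 - 827273/1424924) - 1196586) = √(119757587399/63299042621 - 1196586) = √(-75742628456104507/63299042621) = I*√4794435866869526616223192847/63299042621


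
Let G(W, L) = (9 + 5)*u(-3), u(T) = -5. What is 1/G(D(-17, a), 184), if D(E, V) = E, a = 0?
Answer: -1/70 ≈ -0.014286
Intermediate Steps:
G(W, L) = -70 (G(W, L) = (9 + 5)*(-5) = 14*(-5) = -70)
1/G(D(-17, a), 184) = 1/(-70) = -1/70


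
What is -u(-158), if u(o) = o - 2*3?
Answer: 164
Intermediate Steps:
u(o) = -6 + o (u(o) = o - 6 = -6 + o)
-u(-158) = -(-6 - 158) = -1*(-164) = 164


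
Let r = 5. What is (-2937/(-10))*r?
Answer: 2937/2 ≈ 1468.5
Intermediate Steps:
(-2937/(-10))*r = -2937/(-10)*5 = -2937*(-1)/10*5 = -33*(-89/10)*5 = (2937/10)*5 = 2937/2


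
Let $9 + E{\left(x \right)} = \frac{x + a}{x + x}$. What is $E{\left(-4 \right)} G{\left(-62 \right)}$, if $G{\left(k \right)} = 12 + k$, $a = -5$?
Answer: $\frac{1575}{4} \approx 393.75$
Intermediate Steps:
$E{\left(x \right)} = -9 + \frac{-5 + x}{2 x}$ ($E{\left(x \right)} = -9 + \frac{x - 5}{x + x} = -9 + \frac{-5 + x}{2 x}$)
$E{\left(-4 \right)} G{\left(-62 \right)} = \frac{-5 - -68}{2 \left(-4\right)} \left(12 - 62\right) = \frac{1}{2} \left(- \frac{1}{4}\right) \left(-5 + 68\right) \left(-50\right) = \frac{1}{2} \left(- \frac{1}{4}\right) 63 \left(-50\right) = \left(- \frac{63}{8}\right) \left(-50\right) = \frac{1575}{4}$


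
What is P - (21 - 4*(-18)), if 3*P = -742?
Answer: -1021/3 ≈ -340.33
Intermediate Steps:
P = -742/3 (P = (1/3)*(-742) = -742/3 ≈ -247.33)
P - (21 - 4*(-18)) = -742/3 - (21 - 4*(-18)) = -742/3 - (21 + 72) = -742/3 - 1*93 = -742/3 - 93 = -1021/3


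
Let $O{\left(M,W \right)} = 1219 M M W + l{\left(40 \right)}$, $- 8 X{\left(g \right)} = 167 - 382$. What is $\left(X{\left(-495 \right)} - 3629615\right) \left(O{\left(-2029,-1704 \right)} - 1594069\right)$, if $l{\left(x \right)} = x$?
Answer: $\frac{248304621853711726725}{8} \approx 3.1038 \cdot 10^{19}$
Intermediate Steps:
$X{\left(g \right)} = \frac{215}{8}$ ($X{\left(g \right)} = - \frac{167 - 382}{8} = \left(- \frac{1}{8}\right) \left(-215\right) = \frac{215}{8}$)
$O{\left(M,W \right)} = 40 + 1219 W M^{2}$ ($O{\left(M,W \right)} = 1219 M M W + 40 = 1219 M^{2} W + 40 = 1219 W M^{2} + 40 = 40 + 1219 W M^{2}$)
$\left(X{\left(-495 \right)} - 3629615\right) \left(O{\left(-2029,-1704 \right)} - 1594069\right) = \left(\frac{215}{8} - 3629615\right) \left(\left(40 + 1219 \left(-1704\right) \left(-2029\right)^{2}\right) - 1594069\right) = - \frac{29036705 \left(\left(40 + 1219 \left(-1704\right) 4116841\right) - 1594069\right)}{8} = - \frac{29036705 \left(\left(40 - 8551403321016\right) - 1594069\right)}{8} = - \frac{29036705 \left(-8551403320976 - 1594069\right)}{8} = \left(- \frac{29036705}{8}\right) \left(-8551404915045\right) = \frac{248304621853711726725}{8}$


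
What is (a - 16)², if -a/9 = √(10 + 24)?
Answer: 3010 + 288*√34 ≈ 4689.3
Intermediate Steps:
a = -9*√34 (a = -9*√(10 + 24) = -9*√34 ≈ -52.479)
(a - 16)² = (-9*√34 - 16)² = (-16 - 9*√34)²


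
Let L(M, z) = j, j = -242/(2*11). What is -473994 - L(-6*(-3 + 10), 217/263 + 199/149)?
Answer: -473983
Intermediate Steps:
j = -11 (j = -242/22 = -242*1/22 = -11)
L(M, z) = -11
-473994 - L(-6*(-3 + 10), 217/263 + 199/149) = -473994 - 1*(-11) = -473994 + 11 = -473983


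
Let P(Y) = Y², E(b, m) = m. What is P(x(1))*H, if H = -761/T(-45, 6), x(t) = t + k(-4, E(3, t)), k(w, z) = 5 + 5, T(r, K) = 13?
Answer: -92081/13 ≈ -7083.2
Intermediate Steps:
k(w, z) = 10
x(t) = 10 + t (x(t) = t + 10 = 10 + t)
H = -761/13 ≈ -58.538
P(x(1))*H = (10 + 1)²*(-761/13) = 11²*(-761/13) = 121*(-761/13) = -92081/13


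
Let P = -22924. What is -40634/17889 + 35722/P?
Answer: -785262337/205043718 ≈ -3.8297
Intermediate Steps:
-40634/17889 + 35722/P = -40634/17889 + 35722/(-22924) = -40634*1/17889 + 35722*(-1/22924) = -40634/17889 - 17861/11462 = -785262337/205043718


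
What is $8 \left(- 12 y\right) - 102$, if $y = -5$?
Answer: $378$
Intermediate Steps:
$8 \left(- 12 y\right) - 102 = 8 \left(\left(-12\right) \left(-5\right)\right) - 102 = 8 \cdot 60 - 102 = 480 - 102 = 378$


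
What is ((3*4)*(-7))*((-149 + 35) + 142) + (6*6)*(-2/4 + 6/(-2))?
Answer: -2478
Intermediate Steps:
((3*4)*(-7))*((-149 + 35) + 142) + (6*6)*(-2/4 + 6/(-2)) = (12*(-7))*(-114 + 142) + 36*(-2*¼ + 6*(-½)) = -84*28 + 36*(-½ - 3) = -2352 + 36*(-7/2) = -2352 - 126 = -2478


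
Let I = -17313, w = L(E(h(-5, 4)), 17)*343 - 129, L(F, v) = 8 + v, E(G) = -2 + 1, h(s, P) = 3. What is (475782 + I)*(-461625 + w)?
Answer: -207768522951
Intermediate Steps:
E(G) = -1
w = 8446 (w = (8 + 17)*343 - 129 = 25*343 - 129 = 8575 - 129 = 8446)
(475782 + I)*(-461625 + w) = (475782 - 17313)*(-461625 + 8446) = 458469*(-453179) = -207768522951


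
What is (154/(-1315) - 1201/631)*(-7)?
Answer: 11735423/829765 ≈ 14.143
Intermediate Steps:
(154/(-1315) - 1201/631)*(-7) = (154*(-1/1315) - 1201*1/631)*(-7) = (-154/1315 - 1201/631)*(-7) = -1676489/829765*(-7) = 11735423/829765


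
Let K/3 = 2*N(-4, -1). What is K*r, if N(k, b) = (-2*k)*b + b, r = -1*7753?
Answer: 418662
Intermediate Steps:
r = -7753
N(k, b) = b - 2*b*k (N(k, b) = -2*b*k + b = b - 2*b*k)
K = -54 (K = 3*(2*(-(1 - 2*(-4)))) = 3*(2*(-(1 + 8))) = 3*(2*(-1*9)) = 3*(2*(-9)) = 3*(-18) = -54)
K*r = -54*(-7753) = 418662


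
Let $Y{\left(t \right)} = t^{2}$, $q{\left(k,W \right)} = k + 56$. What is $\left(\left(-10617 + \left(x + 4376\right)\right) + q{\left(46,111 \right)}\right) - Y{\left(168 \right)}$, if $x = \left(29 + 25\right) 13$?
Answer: $-33661$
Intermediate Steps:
$x = 702$ ($x = 54 \cdot 13 = 702$)
$q{\left(k,W \right)} = 56 + k$
$\left(\left(-10617 + \left(x + 4376\right)\right) + q{\left(46,111 \right)}\right) - Y{\left(168 \right)} = \left(\left(-10617 + \left(702 + 4376\right)\right) + \left(56 + 46\right)\right) - 168^{2} = \left(\left(-10617 + 5078\right) + 102\right) - 28224 = \left(-5539 + 102\right) - 28224 = -5437 - 28224 = -33661$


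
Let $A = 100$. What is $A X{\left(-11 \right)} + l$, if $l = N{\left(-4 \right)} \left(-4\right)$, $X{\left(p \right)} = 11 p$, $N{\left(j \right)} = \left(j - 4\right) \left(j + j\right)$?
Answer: $-12356$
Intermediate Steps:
$N{\left(j \right)} = 2 j \left(-4 + j\right)$ ($N{\left(j \right)} = \left(-4 + j\right) 2 j = 2 j \left(-4 + j\right)$)
$l = -256$ ($l = 2 \left(-4\right) \left(-4 - 4\right) \left(-4\right) = 2 \left(-4\right) \left(-8\right) \left(-4\right) = 64 \left(-4\right) = -256$)
$A X{\left(-11 \right)} + l = 100 \cdot 11 \left(-11\right) - 256 = 100 \left(-121\right) - 256 = -12100 - 256 = -12356$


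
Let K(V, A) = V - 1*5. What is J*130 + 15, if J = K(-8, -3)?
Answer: -1675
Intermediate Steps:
K(V, A) = -5 + V (K(V, A) = V - 5 = -5 + V)
J = -13 (J = -5 - 8 = -13)
J*130 + 15 = -13*130 + 15 = -1690 + 15 = -1675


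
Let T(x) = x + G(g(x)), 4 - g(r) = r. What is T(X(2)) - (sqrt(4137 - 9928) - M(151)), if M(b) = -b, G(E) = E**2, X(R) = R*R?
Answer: -147 - I*sqrt(5791) ≈ -147.0 - 76.099*I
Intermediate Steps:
g(r) = 4 - r
X(R) = R**2
T(x) = x + (4 - x)**2
T(X(2)) - (sqrt(4137 - 9928) - M(151)) = (2**2 + (-4 + 2**2)**2) - (sqrt(4137 - 9928) - (-1)*151) = (4 + (-4 + 4)**2) - (sqrt(-5791) - 1*(-151)) = (4 + 0**2) - (I*sqrt(5791) + 151) = (4 + 0) - (151 + I*sqrt(5791)) = 4 + (-151 - I*sqrt(5791)) = -147 - I*sqrt(5791)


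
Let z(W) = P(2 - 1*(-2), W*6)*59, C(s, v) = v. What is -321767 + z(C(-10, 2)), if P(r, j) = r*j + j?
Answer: -318227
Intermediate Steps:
P(r, j) = j + j*r (P(r, j) = j*r + j = j + j*r)
z(W) = 1770*W (z(W) = ((W*6)*(1 + (2 - 1*(-2))))*59 = ((6*W)*(1 + (2 + 2)))*59 = ((6*W)*(1 + 4))*59 = ((6*W)*5)*59 = (30*W)*59 = 1770*W)
-321767 + z(C(-10, 2)) = -321767 + 1770*2 = -321767 + 3540 = -318227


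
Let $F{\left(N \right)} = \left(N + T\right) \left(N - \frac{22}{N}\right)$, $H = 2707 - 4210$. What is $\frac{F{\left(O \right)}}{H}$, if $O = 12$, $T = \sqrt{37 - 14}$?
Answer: $- \frac{122}{1503} - \frac{61 \sqrt{23}}{9018} \approx -0.11361$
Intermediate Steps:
$T = \sqrt{23} \approx 4.7958$
$H = -1503$ ($H = 2707 - 4210 = -1503$)
$F{\left(N \right)} = \left(N + \sqrt{23}\right) \left(N - \frac{22}{N}\right)$
$\frac{F{\left(O \right)}}{H} = \frac{-22 + 12^{2} + 12 \sqrt{23} - \frac{22 \sqrt{23}}{12}}{-1503} = \left(-22 + 144 + 12 \sqrt{23} - 22 \sqrt{23} \cdot \frac{1}{12}\right) \left(- \frac{1}{1503}\right) = \left(-22 + 144 + 12 \sqrt{23} - \frac{11 \sqrt{23}}{6}\right) \left(- \frac{1}{1503}\right) = \left(122 + \frac{61 \sqrt{23}}{6}\right) \left(- \frac{1}{1503}\right) = - \frac{122}{1503} - \frac{61 \sqrt{23}}{9018}$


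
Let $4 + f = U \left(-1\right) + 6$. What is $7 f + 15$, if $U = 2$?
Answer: $15$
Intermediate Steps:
$f = 0$ ($f = -4 + \left(2 \left(-1\right) + 6\right) = -4 + \left(-2 + 6\right) = -4 + 4 = 0$)
$7 f + 15 = 7 \cdot 0 + 15 = 0 + 15 = 15$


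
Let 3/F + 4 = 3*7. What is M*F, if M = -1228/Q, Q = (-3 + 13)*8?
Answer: -921/340 ≈ -2.7088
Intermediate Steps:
Q = 80 (Q = 10*8 = 80)
F = 3/17 (F = 3/(-4 + 3*7) = 3/(-4 + 21) = 3/17 ≈ 0.17647)
M = -307/20 (M = -1228/80 = -1228*1/80 = -307/20 ≈ -15.350)
M*F = -307/20*3/17 = -921/340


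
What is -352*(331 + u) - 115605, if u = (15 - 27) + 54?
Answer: -246901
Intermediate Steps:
u = 42 (u = -12 + 54 = 42)
-352*(331 + u) - 115605 = -352*(331 + 42) - 115605 = -352*373 - 115605 = -131296 - 115605 = -246901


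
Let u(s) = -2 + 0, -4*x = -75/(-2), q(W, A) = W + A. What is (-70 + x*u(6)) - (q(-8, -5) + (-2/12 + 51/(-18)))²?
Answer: -1229/4 ≈ -307.25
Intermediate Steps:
q(W, A) = A + W
x = -75/8 (x = -(-75)/(4*(-2)) = -(-75)*(-1)/(4*2) = -¼*75/2 = -75/8 ≈ -9.3750)
u(s) = -2
(-70 + x*u(6)) - (q(-8, -5) + (-2/12 + 51/(-18)))² = (-70 - 75/8*(-2)) - ((-5 - 8) + (-2/12 + 51/(-18)))² = (-70 + 75/4) - (-13 + (-2*1/12 + 51*(-1/18)))² = -205/4 - (-13 + (-⅙ - 17/6))² = -205/4 - (-13 - 3)² = -205/4 - 1*(-16)² = -205/4 - 1*256 = -205/4 - 256 = -1229/4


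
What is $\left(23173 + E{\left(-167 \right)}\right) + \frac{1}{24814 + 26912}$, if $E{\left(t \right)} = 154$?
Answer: $\frac{1206612403}{51726} \approx 23327.0$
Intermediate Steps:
$\left(23173 + E{\left(-167 \right)}\right) + \frac{1}{24814 + 26912} = \left(23173 + 154\right) + \frac{1}{24814 + 26912} = 23327 + \frac{1}{51726} = \frac{1206612403}{51726}$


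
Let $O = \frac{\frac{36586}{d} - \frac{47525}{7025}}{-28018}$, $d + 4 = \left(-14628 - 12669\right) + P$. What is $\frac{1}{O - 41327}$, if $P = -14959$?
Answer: $- \frac{166357715540}{6875065264813117} \approx -2.4197 \cdot 10^{-5}$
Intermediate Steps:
$d = -42260$ ($d = -4 - 42256 = -42260$)
$O = \frac{45308463}{166357715540}$ ($O = \frac{\frac{36586}{-42260} - \frac{47525}{7025}}{-28018} = \left(36586 \left(- \frac{1}{42260}\right) - \frac{1901}{281}\right) \left(- \frac{1}{28018}\right) = \left(- \frac{18293}{21130} - \frac{1901}{281}\right) \left(- \frac{1}{28018}\right) = \left(- \frac{45308463}{5937530}\right) \left(- \frac{1}{28018}\right) = \frac{45308463}{166357715540} \approx 0.00027236$)
$\frac{1}{O - 41327} = \frac{1}{\frac{45308463}{166357715540} - 41327} = \frac{1}{- \frac{6875065264813117}{166357715540}} = - \frac{166357715540}{6875065264813117}$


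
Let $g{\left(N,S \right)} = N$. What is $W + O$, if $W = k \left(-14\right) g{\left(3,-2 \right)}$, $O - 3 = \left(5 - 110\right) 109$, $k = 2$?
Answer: $-11526$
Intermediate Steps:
$O = -11442$ ($O = 3 + \left(5 - 110\right) 109 = 3 - 11445 = -11442$)
$W = -84$ ($W = 2 \left(-14\right) 3 = \left(-28\right) 3 = -84$)
$W + O = -84 - 11442 = -11526$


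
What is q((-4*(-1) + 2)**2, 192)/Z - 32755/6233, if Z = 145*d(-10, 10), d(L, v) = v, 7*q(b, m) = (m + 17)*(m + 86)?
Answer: 14843258/31632475 ≈ 0.46924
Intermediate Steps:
q(b, m) = (17 + m)*(86 + m)/7 (q(b, m) = ((m + 17)*(m + 86))/7 = ((17 + m)*(86 + m))/7 = (17 + m)*(86 + m)/7)
Z = 1450 (Z = 145*10 = 1450)
q((-4*(-1) + 2)**2, 192)/Z - 32755/6233 = (1462/7 + (1/7)*192**2 + (103/7)*192)/1450 - 32755/6233 = (1462/7 + (1/7)*36864 + 19776/7)*(1/1450) - 32755*1/6233 = (1462/7 + 36864/7 + 19776/7)*(1/1450) - 32755/6233 = (58102/7)*(1/1450) - 32755/6233 = 29051/5075 - 32755/6233 = 14843258/31632475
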